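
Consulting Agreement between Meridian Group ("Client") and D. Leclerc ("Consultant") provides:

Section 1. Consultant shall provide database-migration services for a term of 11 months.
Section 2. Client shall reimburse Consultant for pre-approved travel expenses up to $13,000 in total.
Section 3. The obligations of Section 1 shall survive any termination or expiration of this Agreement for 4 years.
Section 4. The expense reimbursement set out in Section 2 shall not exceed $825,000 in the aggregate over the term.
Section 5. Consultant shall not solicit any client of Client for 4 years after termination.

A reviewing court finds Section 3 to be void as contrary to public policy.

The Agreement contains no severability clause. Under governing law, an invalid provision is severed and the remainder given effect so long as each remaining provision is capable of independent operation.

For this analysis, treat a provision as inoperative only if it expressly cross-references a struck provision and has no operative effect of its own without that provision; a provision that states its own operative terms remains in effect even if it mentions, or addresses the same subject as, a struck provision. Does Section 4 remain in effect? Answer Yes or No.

Yes

Section 3 is struck. No other provision's operative terms depend on Section 3. Under the stated default rule, only provisions that cannot operate independently fall away; the rest are enforced. The provisions still in force are Section 1, Section 2, Section 4, and Section 5. Section 4 is among the surviving provisions, so the answer is yes.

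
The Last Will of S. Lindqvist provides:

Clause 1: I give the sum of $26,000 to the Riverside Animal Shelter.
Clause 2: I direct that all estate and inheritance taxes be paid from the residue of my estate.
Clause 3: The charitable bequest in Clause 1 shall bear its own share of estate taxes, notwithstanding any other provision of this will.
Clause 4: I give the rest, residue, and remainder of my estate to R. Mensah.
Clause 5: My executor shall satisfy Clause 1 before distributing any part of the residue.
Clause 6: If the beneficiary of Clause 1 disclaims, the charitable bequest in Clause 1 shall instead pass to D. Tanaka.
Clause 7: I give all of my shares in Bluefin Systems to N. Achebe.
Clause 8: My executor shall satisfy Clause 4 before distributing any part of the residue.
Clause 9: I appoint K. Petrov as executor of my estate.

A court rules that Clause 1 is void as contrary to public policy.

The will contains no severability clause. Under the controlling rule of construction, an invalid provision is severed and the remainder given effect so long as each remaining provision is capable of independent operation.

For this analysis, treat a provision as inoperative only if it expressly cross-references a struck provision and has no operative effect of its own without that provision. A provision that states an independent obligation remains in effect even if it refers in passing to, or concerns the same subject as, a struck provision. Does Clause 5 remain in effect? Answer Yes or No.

Clause 1 is struck. Clause 3 operates only by reference to Clause 1, so it falls with Clause 1. Clause 5 operates only by reference to Clause 1, so it falls with Clause 1. The only function of Clause 6 is the alternative disposition for Clause 1, so it cannot stand once Clause 1 is removed. Under the stated default rule, only provisions that cannot operate independently fall away; the rest are enforced. Clause 2, Clause 4, Clause 7, Clause 8, and Clause 9 remain in effect. Clause 5 is among the inoperative provisions, so the answer is no.

No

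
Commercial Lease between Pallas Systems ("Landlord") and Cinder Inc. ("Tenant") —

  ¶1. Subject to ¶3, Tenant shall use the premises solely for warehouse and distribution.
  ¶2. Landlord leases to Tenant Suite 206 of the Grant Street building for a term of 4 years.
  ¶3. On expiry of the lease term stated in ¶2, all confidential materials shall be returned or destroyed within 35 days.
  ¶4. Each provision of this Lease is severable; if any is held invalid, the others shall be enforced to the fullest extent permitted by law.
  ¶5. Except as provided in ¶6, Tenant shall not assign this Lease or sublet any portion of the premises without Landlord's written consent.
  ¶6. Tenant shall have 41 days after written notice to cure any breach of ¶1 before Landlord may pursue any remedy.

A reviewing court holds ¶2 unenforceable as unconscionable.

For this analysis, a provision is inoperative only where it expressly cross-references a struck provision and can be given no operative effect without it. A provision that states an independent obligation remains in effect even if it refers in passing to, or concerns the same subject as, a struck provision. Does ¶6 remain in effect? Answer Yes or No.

Yes

¶2 is struck. The only function of ¶3 is the return obligation tied to ¶2, so it cannot stand once ¶2 is removed. ¶1 mentions ¶3 but its own obligation stands independently of ¶3, so ¶1 is not affected. ¶4 is a severability clause and preserves every provision that can still be given independent effect. The provisions still in force are ¶1, ¶4, ¶5, and ¶6. ¶6 is among the surviving provisions, so the answer is yes.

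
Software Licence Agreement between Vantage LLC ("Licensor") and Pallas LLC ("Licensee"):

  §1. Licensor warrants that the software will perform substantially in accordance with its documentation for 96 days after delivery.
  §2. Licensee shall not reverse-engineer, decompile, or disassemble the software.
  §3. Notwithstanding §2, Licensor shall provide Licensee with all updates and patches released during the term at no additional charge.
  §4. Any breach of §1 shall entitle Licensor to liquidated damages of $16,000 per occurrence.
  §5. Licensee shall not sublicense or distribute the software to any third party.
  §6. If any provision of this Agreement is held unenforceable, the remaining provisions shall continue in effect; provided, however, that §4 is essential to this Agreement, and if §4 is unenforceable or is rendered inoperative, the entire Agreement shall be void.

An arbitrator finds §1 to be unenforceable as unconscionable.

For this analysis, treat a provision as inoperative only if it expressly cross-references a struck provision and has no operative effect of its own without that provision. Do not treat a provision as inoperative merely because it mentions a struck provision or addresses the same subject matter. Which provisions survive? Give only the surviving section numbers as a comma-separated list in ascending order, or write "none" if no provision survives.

none

§1 is struck. The whole of §4 is the liquidated-damages amount, defined by reference to §1, so §4 cannot stand once §1 is removed. §6 makes §4 an essential term, and §4 has been rendered inoperative by the cascade; under §6, the entire Agreement is therefore void. No provision of the Agreement survives.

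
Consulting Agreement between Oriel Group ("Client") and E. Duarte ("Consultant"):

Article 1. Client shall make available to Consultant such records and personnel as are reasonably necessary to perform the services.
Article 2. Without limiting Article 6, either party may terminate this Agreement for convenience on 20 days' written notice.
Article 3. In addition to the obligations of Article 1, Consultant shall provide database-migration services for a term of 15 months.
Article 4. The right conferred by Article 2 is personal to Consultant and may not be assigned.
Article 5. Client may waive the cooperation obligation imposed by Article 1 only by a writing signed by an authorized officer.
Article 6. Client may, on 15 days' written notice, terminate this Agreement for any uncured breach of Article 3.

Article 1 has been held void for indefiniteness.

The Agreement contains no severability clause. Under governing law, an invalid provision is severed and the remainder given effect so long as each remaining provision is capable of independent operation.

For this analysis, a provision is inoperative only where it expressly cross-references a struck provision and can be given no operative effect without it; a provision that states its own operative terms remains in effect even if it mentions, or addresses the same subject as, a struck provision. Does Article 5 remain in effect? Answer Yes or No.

Article 1 is struck. Article 5 merely fixes the waiver condition for Article 1; with Article 1 gone it has nothing to operate on and falls away. Article 3 mentions Article 1 but its own obligation stands independently of Article 1, so Article 3 is not affected. Under the stated default rule, only provisions that cannot operate independently fall away; the rest are enforced. That leaves Article 2, Article 3, Article 4, and Article 6 in effect. Article 5 is among the inoperative provisions, so the answer is no.

No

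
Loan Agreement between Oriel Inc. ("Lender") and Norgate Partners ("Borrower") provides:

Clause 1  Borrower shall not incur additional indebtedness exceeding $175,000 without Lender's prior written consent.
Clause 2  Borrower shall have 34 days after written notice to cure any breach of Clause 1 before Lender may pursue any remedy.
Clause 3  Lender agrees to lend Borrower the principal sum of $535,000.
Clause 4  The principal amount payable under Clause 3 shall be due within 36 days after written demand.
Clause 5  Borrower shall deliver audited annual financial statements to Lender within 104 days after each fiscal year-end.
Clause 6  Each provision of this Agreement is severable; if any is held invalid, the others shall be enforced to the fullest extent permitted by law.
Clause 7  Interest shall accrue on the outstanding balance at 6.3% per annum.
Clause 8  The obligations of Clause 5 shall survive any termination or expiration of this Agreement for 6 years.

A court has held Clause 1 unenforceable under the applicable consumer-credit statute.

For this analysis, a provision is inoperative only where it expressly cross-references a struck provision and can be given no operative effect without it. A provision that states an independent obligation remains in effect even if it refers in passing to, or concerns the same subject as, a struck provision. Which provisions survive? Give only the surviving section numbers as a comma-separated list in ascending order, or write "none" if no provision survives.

3, 4, 5, 6, 7, 8

Clause 1 is struck. Clause 2 operates only by reference to Clause 1, so it falls with Clause 1. Clause 6 is a severability clause and preserves every provision that can still be given independent effect. That leaves Clause 3, Clause 4, Clause 5, Clause 6, Clause 7, and Clause 8 in effect.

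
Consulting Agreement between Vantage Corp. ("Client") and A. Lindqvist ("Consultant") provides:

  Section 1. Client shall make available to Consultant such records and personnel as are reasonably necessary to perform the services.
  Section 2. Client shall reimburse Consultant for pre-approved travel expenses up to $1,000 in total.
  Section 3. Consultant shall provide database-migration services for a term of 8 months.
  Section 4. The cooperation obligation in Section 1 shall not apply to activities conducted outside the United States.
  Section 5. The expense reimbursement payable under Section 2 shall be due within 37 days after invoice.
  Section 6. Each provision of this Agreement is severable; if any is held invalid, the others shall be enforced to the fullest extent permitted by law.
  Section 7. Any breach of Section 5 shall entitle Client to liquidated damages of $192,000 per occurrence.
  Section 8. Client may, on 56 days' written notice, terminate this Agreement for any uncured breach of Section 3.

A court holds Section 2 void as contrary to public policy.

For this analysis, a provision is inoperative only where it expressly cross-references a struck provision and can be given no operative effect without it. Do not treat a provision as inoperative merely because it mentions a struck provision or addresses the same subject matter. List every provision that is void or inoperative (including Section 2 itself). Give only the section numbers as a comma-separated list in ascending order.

Section 2 is struck. Section 5 has no operative effect of its own apart from Section 2 and is therefore inoperative. Section 7 has no operative effect of its own apart from Section 5 and is therefore inoperative. Section 6 is a severability clause and preserves every provision that can still be given independent effect. Section 1, Section 3, Section 4, Section 6, and Section 8 remain in effect.

2, 5, 7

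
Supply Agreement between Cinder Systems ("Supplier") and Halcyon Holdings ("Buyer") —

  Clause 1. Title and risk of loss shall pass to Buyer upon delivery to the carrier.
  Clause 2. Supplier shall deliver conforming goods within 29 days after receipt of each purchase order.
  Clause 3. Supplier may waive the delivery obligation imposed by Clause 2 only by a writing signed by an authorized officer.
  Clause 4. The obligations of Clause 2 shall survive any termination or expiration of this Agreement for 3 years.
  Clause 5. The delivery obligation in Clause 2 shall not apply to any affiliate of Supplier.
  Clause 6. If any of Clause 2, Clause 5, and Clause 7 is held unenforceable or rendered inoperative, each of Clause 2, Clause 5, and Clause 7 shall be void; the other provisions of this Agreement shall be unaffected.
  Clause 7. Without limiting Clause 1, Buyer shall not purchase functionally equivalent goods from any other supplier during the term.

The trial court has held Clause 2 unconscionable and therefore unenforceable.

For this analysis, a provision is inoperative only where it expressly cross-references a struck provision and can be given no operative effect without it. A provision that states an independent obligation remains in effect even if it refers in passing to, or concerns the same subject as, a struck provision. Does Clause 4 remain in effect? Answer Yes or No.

Clause 2 is struck. The only function of Clause 3 is the waiver condition for Clause 2, so it cannot stand once Clause 2 is removed. Clause 4 merely fixes the survival period for Clause 2; with Clause 2 gone it has nothing to operate on and falls away. Clause 5 has no operative effect of its own apart from Clause 2 and is therefore inoperative. Clause 6 declares Clause 2, Clause 5, and Clause 7 mutually dependent; since one of them has fallen, all of them are of no effect. That brings down Clause 7 as well. The remainder continues in force under Clause 6. Clause 1 and Clause 6 remain in effect. Clause 4 is among the inoperative provisions, so the answer is no.

No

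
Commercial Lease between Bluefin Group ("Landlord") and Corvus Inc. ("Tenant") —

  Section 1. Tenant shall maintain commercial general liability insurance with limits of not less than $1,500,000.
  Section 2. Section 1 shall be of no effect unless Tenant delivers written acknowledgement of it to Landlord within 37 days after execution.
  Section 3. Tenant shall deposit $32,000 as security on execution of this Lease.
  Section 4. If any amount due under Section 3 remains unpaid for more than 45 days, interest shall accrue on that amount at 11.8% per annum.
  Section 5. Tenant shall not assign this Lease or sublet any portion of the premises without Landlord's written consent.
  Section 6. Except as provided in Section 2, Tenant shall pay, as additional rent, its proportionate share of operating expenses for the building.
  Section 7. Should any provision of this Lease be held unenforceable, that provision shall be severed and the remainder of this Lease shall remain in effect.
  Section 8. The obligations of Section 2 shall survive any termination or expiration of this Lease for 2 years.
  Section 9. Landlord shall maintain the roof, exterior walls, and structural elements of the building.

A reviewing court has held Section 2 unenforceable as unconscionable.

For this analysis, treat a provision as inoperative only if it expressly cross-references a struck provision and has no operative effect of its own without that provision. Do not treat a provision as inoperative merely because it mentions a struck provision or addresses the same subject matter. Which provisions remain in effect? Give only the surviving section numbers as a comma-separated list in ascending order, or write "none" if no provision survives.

Section 2 is struck. Section 8 operates only by reference to Section 2, so it falls with Section 2. Section 6 mentions Section 2 but its own obligation stands independently of Section 2, so Section 6 is not affected. Under the severability clause in Section 7, the remaining provisions continue in force. That leaves Section 1, Section 3, Section 4, Section 5, Section 6, Section 7, and Section 9 in effect.

1, 3, 4, 5, 6, 7, 9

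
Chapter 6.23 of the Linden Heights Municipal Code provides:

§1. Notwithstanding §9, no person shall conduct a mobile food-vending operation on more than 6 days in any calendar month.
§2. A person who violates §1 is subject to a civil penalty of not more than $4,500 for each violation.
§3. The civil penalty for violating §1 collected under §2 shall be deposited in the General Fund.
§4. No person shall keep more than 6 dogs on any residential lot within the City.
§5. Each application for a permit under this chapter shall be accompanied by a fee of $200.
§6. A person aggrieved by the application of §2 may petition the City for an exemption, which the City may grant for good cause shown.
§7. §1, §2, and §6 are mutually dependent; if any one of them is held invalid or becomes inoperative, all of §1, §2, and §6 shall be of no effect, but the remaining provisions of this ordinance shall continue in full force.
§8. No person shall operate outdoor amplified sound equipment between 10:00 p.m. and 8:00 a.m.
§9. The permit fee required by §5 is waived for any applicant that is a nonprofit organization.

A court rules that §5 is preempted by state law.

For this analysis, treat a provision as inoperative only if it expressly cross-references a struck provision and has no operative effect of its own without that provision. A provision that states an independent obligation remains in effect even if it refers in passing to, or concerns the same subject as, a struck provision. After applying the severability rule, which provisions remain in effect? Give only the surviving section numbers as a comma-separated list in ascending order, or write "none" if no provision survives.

1, 2, 3, 4, 6, 7, 8

§5 is struck. §9 has no operative effect of its own apart from §5 and is therefore inoperative. §1 mentions §9 but its own obligation stands independently of §9, so §1 is not affected. §7 ties §1, §2, and §6 together, but none of those is affected here; the remaining provisions continue in force under §7. §1, §2, §3, §4, §6, §7, and §8 remain in effect.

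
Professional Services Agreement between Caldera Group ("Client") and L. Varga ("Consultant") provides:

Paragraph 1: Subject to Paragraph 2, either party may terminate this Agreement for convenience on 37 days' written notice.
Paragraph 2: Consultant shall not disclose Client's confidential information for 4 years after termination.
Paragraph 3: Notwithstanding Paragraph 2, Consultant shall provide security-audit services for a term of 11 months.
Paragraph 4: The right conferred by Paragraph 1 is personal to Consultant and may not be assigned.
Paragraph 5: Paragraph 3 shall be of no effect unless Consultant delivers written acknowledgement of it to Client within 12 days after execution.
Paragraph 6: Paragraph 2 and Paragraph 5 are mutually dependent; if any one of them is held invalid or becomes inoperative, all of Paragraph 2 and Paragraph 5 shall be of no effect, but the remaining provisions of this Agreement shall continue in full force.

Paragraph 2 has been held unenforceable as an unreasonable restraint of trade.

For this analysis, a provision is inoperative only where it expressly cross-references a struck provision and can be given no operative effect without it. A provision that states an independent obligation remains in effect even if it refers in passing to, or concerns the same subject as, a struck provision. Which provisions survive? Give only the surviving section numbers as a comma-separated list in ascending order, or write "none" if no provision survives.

1, 3, 4, 6

Paragraph 2 is struck. Although Paragraph 3 refers to Paragraph 2, its operative terms do not depend on Paragraph 2, so it remains in effect. Paragraph 1 mentions Paragraph 2 but its own obligation stands independently of Paragraph 2, so Paragraph 1 is not affected. Nothing else in the Agreement is defined by reference to Paragraph 2. Paragraph 6 declares Paragraph 2 and Paragraph 5 mutually dependent; since one of them has fallen, all of them are of no effect. That brings down Paragraph 5 as well. The remainder continues in force under Paragraph 6. That leaves Paragraph 1, Paragraph 3, Paragraph 4, and Paragraph 6 in effect.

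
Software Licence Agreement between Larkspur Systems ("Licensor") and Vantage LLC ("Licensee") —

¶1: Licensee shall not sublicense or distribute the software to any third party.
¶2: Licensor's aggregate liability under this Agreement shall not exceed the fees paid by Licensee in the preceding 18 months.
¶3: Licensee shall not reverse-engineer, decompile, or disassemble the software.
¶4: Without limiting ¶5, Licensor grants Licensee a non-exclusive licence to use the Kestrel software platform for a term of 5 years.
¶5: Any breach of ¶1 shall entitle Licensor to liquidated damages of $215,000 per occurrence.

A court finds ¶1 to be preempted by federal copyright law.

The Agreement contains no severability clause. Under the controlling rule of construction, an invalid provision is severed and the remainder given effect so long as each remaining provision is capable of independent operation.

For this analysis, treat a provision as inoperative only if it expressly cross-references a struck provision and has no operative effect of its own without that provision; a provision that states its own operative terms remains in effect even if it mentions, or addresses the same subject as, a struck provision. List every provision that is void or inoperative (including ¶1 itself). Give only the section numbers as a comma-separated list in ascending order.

1, 5

¶1 is struck. The whole of ¶5 is the liquidated-damages amount, defined by reference to ¶1, so ¶5 cannot stand once ¶1 is removed. Although ¶4 refers to ¶5, its operative terms do not depend on ¶5, so it remains in effect. Under the stated default rule, only provisions that cannot operate independently fall away; the rest are enforced. The provisions still in force are ¶2, ¶3, and ¶4.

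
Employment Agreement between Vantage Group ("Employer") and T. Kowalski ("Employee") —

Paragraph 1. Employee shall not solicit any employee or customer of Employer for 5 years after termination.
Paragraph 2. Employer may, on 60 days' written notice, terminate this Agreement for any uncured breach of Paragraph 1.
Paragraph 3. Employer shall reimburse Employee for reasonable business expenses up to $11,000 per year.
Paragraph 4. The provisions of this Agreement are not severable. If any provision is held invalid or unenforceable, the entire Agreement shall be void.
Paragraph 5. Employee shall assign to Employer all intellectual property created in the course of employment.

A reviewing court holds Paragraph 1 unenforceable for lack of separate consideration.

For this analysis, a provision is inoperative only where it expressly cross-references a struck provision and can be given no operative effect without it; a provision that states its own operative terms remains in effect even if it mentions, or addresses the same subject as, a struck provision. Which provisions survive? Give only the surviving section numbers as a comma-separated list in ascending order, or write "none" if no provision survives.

Paragraph 1 is struck. Paragraph 2 merely fixes the termination right for breach of Paragraph 1; with Paragraph 1 gone it has nothing to operate on and falls away. Paragraph 4 provides that the Agreement is not severable, so the invalidity of any one provision voids the entire Agreement. No provision of the Agreement survives.

none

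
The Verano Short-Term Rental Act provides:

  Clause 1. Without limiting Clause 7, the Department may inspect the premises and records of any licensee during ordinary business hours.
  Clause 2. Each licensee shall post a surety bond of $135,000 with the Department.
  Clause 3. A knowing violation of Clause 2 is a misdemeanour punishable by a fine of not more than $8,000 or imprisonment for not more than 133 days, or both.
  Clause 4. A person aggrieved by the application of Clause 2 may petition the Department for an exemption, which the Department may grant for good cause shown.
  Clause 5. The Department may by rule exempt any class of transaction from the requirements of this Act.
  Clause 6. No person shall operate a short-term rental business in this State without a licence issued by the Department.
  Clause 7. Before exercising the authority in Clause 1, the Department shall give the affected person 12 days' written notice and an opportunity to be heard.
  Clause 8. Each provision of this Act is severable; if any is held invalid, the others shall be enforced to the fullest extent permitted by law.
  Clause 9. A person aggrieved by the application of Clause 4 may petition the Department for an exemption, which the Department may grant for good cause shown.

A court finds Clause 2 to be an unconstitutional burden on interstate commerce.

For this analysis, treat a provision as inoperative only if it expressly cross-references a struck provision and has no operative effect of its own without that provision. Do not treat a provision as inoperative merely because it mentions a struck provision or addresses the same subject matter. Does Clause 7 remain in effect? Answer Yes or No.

Yes

Clause 2 is struck. Clause 3 has no operative effect of its own apart from Clause 2 and is therefore inoperative. Clause 4 merely fixes the exemption procedure for Clause 2; with Clause 2 gone it has nothing to operate on and falls away. Clause 9 merely fixes the exemption procedure for Clause 4; with Clause 4 gone it has nothing to operate on and falls away. Under the severability clause in Clause 8, the remaining provisions continue in force. That leaves Clause 1, Clause 5, Clause 6, Clause 7, and Clause 8 in effect. Clause 7 is among the surviving provisions, so the answer is yes.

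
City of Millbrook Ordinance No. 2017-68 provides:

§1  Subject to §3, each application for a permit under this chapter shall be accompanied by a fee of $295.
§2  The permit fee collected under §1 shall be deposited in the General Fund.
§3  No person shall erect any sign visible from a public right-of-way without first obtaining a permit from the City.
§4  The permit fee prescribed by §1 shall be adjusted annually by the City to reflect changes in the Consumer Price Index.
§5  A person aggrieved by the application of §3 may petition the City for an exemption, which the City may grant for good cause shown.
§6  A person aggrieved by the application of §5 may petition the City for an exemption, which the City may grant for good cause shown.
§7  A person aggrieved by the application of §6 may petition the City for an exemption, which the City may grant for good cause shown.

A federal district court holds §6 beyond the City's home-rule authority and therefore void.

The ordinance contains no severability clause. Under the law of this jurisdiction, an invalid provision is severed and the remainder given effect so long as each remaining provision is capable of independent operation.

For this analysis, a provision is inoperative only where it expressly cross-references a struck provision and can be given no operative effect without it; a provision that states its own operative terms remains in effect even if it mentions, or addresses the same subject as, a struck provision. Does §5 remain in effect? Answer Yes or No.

Yes

§6 is struck. The only function of §7 is the exemption procedure for §6, so it cannot stand once §6 is removed. With no severability clause, the stated default rule severs what cannot stand and enforces each remaining provision that can operate on its own. The provisions still in force are §1, §2, §3, §4, and §5. §5 is among the surviving provisions, so the answer is yes.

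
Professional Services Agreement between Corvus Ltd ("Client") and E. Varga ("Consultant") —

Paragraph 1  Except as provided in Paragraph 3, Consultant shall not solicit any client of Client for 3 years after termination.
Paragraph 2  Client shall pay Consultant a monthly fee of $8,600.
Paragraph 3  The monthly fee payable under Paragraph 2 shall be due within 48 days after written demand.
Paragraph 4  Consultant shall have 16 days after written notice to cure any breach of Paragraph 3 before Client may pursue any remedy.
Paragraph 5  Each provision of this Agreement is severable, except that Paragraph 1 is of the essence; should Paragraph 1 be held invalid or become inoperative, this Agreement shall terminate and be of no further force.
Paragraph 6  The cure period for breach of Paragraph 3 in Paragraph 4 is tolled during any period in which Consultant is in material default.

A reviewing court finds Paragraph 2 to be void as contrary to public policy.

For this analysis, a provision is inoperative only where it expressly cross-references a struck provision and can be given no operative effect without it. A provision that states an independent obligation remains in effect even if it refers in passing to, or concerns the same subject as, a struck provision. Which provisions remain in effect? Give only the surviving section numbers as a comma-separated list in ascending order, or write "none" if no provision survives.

1, 5

Paragraph 2 is struck. The whole of Paragraph 3 is the payment deadline for the monthly fee, defined by reference to Paragraph 2, so Paragraph 3 cannot stand once Paragraph 2 is removed. Paragraph 4 has no operative effect of its own apart from Paragraph 3 and is therefore inoperative. Paragraph 6 has no operative effect of its own apart from Paragraph 4 and is therefore inoperative. Although Paragraph 1 refers to Paragraph 3, its operative terms do not depend on Paragraph 3, so it remains in effect. Paragraph 5 makes Paragraph 1 an essential term, but Paragraph 1 is unaffected, so the severability proviso in Paragraph 5 preserves the remaining provisions. Paragraph 1 and Paragraph 5 remain in effect.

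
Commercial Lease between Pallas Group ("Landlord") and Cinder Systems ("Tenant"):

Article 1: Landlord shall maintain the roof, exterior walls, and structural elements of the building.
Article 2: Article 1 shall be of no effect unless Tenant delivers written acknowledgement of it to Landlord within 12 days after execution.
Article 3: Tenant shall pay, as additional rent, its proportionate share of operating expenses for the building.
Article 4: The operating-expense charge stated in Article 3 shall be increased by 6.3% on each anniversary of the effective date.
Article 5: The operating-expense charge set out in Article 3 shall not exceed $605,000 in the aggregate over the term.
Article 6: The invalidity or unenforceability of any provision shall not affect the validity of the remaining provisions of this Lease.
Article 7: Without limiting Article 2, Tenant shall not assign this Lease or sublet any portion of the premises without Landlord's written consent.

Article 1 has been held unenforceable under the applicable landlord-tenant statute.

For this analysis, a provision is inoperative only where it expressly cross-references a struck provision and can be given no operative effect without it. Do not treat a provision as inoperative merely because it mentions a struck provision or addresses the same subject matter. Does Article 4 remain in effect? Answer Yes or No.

Article 1 is struck. Article 2 merely fixes the acknowledgement condition for Article 1; with Article 1 gone it has nothing to operate on and falls away. Article 7 mentions Article 2 but its own obligation stands independently of Article 2, so Article 7 is not affected. Article 6 is a severability clause and preserves every provision that can still be given independent effect. Article 3, Article 4, Article 5, Article 6, and Article 7 remain in effect. Article 4 is among the surviving provisions, so the answer is yes.

Yes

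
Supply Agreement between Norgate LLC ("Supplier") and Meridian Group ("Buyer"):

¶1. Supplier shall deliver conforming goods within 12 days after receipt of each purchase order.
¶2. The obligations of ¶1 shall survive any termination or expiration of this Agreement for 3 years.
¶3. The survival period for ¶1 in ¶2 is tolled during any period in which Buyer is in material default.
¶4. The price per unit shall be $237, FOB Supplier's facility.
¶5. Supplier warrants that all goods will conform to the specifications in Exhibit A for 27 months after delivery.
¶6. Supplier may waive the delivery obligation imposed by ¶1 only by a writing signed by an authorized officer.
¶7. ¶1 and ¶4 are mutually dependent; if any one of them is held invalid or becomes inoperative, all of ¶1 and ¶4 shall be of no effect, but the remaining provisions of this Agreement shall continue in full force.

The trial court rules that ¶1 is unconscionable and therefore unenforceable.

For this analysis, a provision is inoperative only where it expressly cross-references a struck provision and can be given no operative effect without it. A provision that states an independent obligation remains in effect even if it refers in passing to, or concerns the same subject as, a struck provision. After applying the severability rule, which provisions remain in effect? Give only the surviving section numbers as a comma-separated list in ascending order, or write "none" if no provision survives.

5, 7

¶1 is struck. ¶2 merely fixes the survival period for ¶1; with ¶1 gone it has nothing to operate on and falls away. The only function of ¶6 is the waiver condition for ¶1, so it cannot stand once ¶1 is removed. ¶3 operates only by reference to ¶2, so it falls with ¶2. ¶7 declares ¶1 and ¶4 mutually dependent; since one of them has fallen, all of them are of no effect. That brings down ¶4 as well. The remainder continues in force under ¶7. ¶5 and ¶7 remain in effect.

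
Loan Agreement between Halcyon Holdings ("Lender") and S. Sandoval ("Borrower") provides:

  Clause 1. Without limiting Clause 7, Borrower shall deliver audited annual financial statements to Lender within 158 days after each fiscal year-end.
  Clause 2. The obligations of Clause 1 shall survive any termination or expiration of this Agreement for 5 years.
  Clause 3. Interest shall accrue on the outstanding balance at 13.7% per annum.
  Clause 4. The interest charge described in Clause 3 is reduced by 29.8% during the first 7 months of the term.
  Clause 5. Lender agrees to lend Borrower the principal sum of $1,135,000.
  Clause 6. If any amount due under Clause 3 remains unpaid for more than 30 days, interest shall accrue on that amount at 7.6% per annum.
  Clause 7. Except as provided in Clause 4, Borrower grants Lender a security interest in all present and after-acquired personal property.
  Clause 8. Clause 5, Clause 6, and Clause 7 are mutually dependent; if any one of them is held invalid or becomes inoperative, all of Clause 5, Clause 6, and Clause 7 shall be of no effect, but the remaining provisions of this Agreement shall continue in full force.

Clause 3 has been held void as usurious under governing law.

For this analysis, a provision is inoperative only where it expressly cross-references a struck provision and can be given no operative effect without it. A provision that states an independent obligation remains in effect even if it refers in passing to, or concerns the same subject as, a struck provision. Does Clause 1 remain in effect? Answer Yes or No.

Clause 3 is struck. Clause 4 does nothing except set the introductory reduction to the interest charge by reference to Clause 3; with Clause 3 gone it has no independent effect and is inoperative. Clause 6 operates only by reference to Clause 3, so it falls with Clause 3. Although Clause 1 refers to Clause 7, its operative terms do not depend on Clause 7, so it remains in effect. Clause 8 declares Clause 5, Clause 6, and Clause 7 mutually dependent; since one of them has fallen, all of them are of no effect. That brings down Clause 5 and Clause 7 as well. The remainder continues in force under Clause 8. The provisions still in force are Clause 1, Clause 2, and Clause 8. Clause 1 is among the surviving provisions, so the answer is yes.

Yes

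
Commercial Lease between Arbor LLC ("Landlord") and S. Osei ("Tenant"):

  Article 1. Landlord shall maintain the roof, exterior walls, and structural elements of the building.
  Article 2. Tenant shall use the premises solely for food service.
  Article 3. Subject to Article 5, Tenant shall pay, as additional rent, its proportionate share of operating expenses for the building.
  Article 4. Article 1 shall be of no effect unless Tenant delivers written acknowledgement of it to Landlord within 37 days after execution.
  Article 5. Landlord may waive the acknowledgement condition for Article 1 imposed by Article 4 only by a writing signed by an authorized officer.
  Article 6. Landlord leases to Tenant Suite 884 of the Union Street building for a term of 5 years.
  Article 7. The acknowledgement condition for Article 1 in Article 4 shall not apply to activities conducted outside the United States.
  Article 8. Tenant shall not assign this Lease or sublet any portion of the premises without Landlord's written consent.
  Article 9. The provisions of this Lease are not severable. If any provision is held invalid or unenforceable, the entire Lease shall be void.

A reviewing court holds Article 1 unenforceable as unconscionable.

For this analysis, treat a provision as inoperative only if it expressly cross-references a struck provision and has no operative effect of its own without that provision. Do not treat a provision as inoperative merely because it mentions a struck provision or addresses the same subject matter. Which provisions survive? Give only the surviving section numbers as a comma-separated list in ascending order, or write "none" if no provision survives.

none

Article 1 is struck. The only function of Article 4 is the acknowledgement condition for Article 1, so it cannot stand once Article 1 is removed. Article 5 operates only by reference to Article 4, so it falls with Article 4. Article 7 does nothing except set the carve-out from the acknowledgement condition for Article 1 by reference to Article 4; with Article 4 gone it has no independent effect and is inoperative. Article 9 provides that the Lease is not severable, so the invalidity of any one provision voids the entire Lease. No provision of the Lease survives.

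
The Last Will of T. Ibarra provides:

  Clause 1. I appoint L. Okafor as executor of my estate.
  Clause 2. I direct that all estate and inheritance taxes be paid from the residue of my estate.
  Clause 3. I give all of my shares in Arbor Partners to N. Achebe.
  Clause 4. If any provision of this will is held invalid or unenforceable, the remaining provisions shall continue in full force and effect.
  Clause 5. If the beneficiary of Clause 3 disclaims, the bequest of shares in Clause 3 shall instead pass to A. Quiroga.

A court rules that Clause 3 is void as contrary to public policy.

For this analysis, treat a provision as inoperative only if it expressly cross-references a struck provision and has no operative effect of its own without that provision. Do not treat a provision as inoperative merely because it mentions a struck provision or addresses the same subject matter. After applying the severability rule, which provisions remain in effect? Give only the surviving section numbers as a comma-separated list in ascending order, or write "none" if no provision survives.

Clause 3 is struck. The only function of Clause 5 is the alternative disposition for Clause 3, so it cannot stand once Clause 3 is removed. Under the severability clause in Clause 4, the remaining provisions continue in force. The provisions still in force are Clause 1, Clause 2, and Clause 4.

1, 2, 4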